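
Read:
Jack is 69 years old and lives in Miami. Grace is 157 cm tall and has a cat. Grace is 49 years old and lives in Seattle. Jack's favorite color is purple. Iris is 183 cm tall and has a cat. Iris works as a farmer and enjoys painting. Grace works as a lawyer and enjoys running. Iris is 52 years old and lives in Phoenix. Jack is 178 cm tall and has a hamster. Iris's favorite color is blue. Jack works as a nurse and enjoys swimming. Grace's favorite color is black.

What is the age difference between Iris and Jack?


|52 - 69| = 17

17


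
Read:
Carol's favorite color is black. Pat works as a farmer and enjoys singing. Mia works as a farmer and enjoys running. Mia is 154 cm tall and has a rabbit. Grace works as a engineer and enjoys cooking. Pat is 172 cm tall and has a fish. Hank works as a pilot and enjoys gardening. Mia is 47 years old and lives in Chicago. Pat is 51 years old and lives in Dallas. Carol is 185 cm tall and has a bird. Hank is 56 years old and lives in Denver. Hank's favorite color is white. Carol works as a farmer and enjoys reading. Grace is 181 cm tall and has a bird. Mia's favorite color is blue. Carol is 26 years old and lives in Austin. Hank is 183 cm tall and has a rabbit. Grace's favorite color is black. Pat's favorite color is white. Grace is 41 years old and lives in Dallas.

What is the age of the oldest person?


Oldest: Hank at 56

56


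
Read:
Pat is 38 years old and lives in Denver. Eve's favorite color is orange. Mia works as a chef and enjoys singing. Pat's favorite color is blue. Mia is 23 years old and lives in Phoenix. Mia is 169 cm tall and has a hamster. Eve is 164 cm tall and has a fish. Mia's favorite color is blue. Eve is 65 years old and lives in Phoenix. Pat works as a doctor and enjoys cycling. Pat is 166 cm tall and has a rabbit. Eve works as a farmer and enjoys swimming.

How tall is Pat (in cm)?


Pat is 166 cm tall

166


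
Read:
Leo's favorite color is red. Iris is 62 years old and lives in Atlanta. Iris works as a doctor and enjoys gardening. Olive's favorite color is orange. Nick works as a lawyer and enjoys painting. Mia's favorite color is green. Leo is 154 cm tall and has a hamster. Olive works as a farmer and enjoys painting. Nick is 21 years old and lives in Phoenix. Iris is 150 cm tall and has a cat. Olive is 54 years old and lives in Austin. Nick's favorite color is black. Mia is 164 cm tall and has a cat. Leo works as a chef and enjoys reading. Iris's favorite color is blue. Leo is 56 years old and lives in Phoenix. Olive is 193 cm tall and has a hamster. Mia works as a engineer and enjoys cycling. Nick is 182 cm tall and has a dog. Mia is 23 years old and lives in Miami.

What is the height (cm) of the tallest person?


Tallest: Olive at 193 cm

193


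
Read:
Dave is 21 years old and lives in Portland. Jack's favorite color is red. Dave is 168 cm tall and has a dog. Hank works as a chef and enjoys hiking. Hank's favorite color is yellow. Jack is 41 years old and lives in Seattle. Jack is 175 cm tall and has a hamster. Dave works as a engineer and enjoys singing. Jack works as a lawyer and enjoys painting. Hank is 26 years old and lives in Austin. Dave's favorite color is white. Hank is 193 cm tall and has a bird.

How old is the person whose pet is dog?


Person with pet=dog is Dave, age 21

21


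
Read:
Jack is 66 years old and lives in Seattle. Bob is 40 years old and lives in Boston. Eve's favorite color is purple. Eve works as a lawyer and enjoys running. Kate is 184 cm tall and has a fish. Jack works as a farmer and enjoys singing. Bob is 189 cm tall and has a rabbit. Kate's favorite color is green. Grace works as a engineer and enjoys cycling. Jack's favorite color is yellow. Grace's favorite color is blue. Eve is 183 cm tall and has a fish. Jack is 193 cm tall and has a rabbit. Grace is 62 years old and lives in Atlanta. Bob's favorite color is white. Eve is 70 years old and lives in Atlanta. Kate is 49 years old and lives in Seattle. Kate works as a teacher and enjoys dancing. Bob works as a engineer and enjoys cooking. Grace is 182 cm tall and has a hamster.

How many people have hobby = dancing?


Count: 1

1


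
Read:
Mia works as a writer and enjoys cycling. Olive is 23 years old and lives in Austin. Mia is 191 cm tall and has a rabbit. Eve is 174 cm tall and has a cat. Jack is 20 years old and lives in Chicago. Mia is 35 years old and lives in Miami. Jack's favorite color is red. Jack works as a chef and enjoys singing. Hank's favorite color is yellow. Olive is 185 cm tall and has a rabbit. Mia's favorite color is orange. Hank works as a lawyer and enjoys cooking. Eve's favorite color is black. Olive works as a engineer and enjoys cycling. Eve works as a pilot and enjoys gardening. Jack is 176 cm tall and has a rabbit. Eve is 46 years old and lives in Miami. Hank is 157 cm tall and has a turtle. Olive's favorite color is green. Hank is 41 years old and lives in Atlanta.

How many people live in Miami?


Count in Miami: 2

2


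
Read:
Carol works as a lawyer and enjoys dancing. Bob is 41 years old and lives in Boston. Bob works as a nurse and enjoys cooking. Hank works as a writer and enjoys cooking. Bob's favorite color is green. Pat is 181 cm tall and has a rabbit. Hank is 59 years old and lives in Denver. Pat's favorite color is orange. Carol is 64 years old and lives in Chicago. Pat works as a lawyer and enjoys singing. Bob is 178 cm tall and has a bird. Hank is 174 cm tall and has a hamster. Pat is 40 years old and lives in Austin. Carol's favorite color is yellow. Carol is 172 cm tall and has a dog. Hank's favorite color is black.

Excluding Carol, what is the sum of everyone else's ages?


Sum (excluding Carol): 140

140


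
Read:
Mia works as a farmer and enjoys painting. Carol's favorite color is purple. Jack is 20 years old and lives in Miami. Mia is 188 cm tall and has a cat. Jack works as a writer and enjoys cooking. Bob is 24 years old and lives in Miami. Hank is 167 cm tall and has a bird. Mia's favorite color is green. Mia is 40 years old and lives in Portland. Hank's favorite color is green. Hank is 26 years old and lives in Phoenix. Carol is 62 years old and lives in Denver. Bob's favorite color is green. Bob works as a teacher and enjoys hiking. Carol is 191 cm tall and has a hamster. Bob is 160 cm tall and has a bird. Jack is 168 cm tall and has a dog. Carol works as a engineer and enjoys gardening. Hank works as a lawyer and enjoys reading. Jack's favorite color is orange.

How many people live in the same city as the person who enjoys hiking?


Person with hobby hiking is Bob, city Miami. Count = 2

2


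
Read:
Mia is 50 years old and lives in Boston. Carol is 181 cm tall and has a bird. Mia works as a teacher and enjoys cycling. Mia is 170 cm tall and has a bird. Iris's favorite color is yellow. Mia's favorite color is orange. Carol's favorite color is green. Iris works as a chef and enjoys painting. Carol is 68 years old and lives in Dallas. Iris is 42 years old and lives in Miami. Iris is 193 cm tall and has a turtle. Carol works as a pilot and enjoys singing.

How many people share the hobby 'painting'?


Count: 1

1


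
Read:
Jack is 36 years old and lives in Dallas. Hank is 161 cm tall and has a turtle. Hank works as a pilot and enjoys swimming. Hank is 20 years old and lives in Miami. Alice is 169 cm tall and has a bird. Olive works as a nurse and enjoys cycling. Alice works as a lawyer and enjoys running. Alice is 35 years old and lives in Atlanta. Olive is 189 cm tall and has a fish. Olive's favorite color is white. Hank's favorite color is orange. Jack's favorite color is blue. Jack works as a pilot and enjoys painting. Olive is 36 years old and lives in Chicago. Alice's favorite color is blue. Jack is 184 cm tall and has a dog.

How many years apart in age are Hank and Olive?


20 vs 36, diff = 16

16


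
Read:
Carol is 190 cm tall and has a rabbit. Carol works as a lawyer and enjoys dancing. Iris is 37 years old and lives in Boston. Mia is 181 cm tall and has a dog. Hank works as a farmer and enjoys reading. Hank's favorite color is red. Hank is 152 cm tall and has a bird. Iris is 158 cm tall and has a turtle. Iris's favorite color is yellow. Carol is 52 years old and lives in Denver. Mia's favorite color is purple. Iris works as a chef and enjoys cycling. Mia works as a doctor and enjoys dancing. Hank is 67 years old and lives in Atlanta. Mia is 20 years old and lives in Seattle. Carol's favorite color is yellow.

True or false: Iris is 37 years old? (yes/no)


Iris is actually 37. yes

yes


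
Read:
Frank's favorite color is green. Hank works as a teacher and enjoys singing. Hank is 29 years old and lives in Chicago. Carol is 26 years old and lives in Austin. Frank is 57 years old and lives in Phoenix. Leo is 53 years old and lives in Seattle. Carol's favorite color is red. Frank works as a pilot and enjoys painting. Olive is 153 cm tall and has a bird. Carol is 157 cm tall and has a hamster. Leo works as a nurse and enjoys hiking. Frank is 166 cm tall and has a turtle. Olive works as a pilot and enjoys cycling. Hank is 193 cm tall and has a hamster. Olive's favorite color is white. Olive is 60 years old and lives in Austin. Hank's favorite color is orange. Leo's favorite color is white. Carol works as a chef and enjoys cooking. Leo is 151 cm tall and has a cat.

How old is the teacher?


The teacher is Hank, age 29

29


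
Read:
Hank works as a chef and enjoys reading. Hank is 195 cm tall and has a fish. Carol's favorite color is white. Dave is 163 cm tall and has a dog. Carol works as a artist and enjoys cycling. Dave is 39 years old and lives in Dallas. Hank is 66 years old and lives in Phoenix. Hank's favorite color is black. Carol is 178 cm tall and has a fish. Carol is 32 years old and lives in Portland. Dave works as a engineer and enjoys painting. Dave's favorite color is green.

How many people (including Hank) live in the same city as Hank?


Hank lives in Phoenix. Count = 1

1


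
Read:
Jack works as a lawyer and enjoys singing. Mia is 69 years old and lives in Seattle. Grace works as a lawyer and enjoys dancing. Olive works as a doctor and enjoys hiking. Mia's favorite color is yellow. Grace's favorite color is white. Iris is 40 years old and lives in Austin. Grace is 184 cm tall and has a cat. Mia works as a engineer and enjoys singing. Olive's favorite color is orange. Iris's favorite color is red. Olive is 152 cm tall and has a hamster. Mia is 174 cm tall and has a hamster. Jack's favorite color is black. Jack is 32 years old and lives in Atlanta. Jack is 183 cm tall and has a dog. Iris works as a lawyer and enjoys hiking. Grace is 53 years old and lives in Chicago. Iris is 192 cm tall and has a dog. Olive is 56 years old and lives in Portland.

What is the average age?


Sum=250, n=5, avg=50

50


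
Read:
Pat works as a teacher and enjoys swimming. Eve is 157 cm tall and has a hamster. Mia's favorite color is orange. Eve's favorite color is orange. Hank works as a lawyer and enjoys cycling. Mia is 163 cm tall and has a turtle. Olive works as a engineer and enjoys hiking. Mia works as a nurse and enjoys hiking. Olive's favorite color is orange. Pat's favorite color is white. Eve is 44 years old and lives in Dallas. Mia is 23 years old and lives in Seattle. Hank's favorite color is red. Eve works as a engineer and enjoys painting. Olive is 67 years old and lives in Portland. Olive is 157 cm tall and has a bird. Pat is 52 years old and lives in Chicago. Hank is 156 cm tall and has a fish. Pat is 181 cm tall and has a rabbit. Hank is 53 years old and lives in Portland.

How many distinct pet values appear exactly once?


Unique pet values: 5

5


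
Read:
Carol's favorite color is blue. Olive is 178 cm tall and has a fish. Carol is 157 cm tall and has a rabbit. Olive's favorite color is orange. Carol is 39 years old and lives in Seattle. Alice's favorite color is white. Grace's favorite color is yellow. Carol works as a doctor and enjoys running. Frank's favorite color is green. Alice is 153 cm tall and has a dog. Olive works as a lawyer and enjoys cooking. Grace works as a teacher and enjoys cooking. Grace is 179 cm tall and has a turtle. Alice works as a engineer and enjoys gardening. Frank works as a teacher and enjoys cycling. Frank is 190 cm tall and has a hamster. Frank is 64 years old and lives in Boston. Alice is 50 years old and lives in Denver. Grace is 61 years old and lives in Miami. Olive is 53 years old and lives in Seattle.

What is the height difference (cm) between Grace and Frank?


|179 - 190| = 11

11


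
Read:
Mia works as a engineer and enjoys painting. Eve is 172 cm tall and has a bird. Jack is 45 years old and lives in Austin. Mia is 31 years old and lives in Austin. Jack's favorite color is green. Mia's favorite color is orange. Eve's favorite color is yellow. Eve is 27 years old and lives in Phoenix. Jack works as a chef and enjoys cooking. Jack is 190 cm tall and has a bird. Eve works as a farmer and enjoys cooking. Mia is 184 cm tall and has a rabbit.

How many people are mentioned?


People: Mia, Eve, Jack. Count = 3

3


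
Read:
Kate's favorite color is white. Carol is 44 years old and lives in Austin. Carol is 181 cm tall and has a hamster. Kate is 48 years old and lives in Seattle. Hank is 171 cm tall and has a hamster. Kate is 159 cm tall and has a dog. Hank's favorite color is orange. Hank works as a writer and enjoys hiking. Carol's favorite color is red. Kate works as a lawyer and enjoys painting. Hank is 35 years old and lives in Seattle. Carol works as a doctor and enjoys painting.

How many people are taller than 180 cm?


Taller than 180: 1

1


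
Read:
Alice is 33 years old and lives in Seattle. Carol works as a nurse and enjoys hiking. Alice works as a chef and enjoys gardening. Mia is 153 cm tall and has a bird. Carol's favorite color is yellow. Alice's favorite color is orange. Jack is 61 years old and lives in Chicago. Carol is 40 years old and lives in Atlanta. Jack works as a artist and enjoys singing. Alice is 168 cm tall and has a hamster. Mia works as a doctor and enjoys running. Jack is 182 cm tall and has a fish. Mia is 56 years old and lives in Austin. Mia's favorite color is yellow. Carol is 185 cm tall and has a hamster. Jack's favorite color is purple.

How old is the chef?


The chef is Alice, age 33

33


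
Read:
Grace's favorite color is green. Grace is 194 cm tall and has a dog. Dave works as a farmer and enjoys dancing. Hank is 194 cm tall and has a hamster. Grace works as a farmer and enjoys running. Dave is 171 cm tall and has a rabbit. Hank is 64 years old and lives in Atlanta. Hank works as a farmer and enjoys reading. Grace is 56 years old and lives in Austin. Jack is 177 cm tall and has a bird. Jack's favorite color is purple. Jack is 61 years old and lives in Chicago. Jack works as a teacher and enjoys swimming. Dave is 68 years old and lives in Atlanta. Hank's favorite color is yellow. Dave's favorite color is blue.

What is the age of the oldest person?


Oldest: Dave at 68

68


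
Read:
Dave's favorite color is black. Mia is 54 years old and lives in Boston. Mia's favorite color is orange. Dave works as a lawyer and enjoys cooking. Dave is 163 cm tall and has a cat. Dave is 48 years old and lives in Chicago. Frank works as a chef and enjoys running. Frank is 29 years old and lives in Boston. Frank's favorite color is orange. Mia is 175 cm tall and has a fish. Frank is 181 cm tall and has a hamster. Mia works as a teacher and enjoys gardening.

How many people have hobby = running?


Count: 1

1


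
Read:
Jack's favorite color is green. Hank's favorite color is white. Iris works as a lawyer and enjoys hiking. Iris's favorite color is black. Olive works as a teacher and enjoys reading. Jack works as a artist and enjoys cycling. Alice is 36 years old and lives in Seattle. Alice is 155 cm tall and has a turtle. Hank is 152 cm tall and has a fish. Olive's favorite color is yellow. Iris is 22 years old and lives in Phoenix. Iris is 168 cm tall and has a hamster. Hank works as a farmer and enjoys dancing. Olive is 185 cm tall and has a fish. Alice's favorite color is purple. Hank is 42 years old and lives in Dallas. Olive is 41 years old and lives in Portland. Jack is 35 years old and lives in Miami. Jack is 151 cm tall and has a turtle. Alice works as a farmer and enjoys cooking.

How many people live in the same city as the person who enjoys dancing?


Person with hobby dancing is Hank, city Dallas. Count = 1

1


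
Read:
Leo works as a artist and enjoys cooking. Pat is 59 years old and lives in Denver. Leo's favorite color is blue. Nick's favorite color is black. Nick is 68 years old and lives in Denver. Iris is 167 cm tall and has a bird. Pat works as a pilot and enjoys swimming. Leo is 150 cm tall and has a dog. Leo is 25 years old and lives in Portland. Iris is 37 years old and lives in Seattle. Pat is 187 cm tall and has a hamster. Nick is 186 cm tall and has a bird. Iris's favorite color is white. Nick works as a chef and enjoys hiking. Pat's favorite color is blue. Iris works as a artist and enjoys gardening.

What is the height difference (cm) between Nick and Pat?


|186 - 187| = 1

1


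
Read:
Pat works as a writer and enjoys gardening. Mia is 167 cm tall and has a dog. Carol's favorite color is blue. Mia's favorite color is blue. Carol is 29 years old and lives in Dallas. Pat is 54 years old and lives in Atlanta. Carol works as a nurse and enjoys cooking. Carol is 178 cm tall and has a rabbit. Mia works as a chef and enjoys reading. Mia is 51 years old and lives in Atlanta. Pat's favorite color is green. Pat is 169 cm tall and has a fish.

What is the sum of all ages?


29+54+51 = 134

134


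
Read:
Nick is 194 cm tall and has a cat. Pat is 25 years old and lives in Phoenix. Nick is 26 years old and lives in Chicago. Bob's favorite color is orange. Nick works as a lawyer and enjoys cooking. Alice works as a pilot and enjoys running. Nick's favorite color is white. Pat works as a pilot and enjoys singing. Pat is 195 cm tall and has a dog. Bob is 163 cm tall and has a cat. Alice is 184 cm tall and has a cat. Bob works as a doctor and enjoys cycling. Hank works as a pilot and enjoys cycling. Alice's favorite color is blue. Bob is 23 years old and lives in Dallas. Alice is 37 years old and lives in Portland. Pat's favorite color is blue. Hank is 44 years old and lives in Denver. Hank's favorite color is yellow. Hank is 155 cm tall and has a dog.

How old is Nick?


Nick is 26 years old

26


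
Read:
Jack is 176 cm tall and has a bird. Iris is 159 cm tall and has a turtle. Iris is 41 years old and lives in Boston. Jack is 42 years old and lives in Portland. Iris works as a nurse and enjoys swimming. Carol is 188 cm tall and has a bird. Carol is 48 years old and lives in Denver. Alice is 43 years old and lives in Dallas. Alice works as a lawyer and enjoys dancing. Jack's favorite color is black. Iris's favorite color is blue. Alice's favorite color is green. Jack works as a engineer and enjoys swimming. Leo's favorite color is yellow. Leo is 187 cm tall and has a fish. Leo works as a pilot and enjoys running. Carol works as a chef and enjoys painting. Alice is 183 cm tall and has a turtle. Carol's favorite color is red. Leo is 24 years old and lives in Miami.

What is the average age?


Sum=198, n=5, avg=39.6

39.6


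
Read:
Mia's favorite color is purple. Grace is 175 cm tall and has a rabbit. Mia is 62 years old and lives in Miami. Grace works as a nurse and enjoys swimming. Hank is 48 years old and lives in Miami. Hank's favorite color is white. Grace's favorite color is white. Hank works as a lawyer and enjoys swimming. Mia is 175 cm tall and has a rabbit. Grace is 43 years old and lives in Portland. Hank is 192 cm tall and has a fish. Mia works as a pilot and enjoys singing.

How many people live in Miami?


Count in Miami: 2

2


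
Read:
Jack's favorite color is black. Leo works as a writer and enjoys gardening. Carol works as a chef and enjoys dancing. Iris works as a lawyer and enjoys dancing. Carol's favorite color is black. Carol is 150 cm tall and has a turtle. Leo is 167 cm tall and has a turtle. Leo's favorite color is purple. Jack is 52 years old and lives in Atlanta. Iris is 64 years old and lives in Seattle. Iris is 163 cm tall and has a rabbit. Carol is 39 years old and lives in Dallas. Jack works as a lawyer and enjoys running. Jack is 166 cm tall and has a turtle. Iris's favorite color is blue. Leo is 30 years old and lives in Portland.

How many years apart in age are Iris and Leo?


64 vs 30, diff = 34

34


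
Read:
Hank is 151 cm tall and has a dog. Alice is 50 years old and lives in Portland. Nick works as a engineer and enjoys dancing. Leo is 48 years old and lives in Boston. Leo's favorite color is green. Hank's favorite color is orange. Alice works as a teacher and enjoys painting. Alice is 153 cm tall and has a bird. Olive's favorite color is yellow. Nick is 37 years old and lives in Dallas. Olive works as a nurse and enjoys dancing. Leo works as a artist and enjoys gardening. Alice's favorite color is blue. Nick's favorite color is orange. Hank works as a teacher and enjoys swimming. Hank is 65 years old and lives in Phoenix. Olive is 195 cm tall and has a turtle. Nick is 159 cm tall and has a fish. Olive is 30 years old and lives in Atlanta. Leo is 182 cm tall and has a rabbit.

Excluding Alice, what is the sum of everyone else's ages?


Sum (excluding Alice): 180

180


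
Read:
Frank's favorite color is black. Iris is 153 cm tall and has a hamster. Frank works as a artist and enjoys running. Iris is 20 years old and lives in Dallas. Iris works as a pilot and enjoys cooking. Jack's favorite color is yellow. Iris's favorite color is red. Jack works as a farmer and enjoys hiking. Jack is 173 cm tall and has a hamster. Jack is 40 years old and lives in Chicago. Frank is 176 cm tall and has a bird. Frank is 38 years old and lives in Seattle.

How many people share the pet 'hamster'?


Count: 2

2


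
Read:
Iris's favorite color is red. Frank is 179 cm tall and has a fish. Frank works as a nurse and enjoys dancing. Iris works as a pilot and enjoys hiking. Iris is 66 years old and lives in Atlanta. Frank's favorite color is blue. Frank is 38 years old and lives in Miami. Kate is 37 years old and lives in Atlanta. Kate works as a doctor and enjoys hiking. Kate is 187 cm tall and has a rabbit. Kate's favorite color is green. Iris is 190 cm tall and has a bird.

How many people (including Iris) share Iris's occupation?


Iris is a pilot. Count = 1

1


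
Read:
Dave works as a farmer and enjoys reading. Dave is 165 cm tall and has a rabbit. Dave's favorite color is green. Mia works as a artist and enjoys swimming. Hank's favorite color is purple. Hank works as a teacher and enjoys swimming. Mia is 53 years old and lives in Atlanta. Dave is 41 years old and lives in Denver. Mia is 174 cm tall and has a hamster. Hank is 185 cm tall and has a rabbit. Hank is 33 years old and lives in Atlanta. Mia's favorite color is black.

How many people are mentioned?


People: Dave, Mia, Hank. Count = 3

3


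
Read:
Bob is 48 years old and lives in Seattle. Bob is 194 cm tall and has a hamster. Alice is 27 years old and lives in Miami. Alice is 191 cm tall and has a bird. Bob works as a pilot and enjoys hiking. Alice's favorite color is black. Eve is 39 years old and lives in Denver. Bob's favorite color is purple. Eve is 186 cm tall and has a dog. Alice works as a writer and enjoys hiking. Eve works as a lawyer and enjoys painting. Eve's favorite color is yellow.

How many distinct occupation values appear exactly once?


Unique occupation values: 3

3


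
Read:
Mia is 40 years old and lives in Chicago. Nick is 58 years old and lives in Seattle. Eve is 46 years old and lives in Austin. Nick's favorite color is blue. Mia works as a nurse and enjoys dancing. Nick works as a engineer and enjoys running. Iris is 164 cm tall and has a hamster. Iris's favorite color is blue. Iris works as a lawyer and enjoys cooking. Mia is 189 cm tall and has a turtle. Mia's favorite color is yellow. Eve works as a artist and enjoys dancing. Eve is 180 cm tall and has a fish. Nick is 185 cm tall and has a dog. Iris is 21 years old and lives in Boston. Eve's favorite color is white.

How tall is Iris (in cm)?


Iris is 164 cm tall

164


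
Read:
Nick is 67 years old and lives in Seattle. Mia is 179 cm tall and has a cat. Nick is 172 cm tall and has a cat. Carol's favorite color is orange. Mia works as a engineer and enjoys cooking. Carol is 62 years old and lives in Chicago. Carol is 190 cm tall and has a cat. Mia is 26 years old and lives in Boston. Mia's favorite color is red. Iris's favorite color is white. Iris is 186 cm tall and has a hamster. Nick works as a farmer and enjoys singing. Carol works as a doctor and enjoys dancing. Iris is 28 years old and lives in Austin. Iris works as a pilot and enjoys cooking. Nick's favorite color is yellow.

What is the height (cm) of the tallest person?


Tallest: Carol at 190 cm

190


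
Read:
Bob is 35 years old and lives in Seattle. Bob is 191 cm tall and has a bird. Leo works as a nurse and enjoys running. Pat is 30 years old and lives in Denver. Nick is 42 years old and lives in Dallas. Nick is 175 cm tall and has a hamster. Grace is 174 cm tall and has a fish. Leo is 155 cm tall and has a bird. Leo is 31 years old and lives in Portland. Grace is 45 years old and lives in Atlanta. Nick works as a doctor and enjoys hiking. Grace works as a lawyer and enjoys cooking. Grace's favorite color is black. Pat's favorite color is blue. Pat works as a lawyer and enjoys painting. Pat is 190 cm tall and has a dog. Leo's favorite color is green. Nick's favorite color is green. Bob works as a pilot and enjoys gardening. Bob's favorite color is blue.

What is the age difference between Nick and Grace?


|42 - 45| = 3

3


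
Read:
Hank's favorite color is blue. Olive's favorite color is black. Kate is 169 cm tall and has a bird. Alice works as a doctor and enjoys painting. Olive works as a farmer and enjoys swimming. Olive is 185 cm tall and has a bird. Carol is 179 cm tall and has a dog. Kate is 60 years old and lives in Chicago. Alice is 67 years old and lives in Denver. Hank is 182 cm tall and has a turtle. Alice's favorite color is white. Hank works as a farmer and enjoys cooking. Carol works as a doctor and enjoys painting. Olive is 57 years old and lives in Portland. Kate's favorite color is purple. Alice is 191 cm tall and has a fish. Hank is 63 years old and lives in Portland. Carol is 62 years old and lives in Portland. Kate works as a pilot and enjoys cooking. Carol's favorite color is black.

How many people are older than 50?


Filter: 5

5


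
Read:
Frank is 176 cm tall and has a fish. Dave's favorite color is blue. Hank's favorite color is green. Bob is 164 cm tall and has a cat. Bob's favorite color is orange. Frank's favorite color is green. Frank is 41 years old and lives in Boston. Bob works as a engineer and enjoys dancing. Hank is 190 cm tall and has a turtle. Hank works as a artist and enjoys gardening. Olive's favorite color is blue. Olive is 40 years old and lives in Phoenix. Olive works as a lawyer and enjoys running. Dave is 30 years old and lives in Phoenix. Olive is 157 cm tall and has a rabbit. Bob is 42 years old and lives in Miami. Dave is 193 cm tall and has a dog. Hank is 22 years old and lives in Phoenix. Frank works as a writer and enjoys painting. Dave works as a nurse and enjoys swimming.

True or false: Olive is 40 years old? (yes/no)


Olive is actually 40. yes

yes


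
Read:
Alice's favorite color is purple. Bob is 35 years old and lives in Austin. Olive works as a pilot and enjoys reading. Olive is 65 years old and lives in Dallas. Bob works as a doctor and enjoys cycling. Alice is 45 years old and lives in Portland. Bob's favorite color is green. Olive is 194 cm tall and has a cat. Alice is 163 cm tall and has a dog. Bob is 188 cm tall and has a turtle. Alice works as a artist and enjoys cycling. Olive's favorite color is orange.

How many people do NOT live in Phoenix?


Not in Phoenix: 3

3


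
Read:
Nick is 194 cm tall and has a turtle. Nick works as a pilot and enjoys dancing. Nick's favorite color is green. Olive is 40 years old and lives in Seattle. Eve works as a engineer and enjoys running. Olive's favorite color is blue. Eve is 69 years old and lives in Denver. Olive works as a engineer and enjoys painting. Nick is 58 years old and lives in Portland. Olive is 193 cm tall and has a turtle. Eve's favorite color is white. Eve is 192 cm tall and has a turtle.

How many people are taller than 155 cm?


Taller than 155: 3

3


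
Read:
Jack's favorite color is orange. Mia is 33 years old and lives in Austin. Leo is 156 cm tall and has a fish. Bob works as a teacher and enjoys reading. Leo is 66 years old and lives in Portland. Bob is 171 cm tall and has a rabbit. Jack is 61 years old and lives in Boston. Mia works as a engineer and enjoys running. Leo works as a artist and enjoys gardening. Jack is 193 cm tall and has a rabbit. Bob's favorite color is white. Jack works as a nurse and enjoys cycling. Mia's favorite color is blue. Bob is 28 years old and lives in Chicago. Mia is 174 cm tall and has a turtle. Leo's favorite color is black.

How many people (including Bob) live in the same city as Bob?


Bob lives in Chicago. Count = 1

1


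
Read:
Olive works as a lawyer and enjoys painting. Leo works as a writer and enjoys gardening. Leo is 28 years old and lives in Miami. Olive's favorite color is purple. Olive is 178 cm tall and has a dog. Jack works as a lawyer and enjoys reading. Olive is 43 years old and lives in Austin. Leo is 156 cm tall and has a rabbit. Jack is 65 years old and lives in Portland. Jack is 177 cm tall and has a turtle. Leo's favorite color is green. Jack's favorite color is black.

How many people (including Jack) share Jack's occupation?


Jack is a lawyer. Count = 2

2


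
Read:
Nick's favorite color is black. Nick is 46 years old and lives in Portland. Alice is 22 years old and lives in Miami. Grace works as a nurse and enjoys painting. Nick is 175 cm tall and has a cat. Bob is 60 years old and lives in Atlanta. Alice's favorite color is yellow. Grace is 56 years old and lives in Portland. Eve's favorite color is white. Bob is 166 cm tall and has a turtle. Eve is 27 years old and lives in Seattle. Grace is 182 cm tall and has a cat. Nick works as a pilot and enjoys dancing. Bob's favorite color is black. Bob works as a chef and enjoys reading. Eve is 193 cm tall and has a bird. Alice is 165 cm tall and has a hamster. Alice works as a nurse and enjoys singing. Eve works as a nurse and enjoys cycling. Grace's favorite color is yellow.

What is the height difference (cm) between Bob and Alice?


|166 - 165| = 1

1


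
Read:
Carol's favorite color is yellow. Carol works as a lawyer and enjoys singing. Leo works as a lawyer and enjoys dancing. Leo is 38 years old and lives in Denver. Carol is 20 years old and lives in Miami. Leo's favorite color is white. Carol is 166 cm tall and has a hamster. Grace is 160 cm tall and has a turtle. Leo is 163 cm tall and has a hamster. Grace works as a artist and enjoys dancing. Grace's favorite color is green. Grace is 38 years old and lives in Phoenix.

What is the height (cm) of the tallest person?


Tallest: Carol at 166 cm

166


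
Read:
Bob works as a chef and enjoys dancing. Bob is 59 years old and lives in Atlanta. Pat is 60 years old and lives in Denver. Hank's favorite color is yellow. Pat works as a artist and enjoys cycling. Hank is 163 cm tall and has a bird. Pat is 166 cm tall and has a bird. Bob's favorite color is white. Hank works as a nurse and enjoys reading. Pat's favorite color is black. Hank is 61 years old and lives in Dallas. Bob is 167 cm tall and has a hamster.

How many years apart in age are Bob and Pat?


59 vs 60, diff = 1

1


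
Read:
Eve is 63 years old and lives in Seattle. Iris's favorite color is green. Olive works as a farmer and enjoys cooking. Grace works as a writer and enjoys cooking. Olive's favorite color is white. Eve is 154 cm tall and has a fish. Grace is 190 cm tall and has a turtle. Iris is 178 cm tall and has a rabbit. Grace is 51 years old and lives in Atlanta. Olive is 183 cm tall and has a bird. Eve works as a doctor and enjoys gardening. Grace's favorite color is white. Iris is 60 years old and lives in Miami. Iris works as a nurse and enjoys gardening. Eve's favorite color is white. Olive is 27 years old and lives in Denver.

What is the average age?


Sum=201, n=4, avg=50.25

50.25


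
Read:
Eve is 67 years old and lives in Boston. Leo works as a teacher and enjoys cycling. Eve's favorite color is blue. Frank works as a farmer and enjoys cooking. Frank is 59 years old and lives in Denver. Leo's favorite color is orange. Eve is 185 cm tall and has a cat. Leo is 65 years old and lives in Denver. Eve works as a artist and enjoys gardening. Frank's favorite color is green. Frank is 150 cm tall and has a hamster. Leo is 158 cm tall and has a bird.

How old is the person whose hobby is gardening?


Person with hobby=gardening is Eve, age 67

67


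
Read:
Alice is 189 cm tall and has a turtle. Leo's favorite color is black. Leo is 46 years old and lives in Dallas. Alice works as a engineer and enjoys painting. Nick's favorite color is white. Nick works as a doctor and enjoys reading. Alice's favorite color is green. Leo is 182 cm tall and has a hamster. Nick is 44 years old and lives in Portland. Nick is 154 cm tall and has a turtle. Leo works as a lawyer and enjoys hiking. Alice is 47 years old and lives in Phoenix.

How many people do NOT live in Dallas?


Not in Dallas: 2

2


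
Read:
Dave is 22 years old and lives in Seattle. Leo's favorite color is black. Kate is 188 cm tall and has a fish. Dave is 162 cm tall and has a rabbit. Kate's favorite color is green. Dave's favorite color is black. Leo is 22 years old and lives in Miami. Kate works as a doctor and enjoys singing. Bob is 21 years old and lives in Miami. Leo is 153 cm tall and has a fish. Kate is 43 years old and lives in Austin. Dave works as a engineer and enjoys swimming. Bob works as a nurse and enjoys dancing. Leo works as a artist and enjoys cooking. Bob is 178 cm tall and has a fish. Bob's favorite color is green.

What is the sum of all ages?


43+22+21+22 = 108

108


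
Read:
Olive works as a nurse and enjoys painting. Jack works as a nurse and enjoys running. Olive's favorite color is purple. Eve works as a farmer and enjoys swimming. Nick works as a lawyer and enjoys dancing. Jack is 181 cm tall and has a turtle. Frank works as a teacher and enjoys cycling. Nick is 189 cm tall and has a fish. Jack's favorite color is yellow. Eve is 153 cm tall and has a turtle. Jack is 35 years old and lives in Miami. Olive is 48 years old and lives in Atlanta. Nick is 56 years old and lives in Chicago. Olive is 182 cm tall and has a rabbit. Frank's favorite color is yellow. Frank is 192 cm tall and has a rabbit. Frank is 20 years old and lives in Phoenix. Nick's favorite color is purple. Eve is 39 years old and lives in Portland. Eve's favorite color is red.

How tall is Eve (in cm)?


Eve is 153 cm tall

153


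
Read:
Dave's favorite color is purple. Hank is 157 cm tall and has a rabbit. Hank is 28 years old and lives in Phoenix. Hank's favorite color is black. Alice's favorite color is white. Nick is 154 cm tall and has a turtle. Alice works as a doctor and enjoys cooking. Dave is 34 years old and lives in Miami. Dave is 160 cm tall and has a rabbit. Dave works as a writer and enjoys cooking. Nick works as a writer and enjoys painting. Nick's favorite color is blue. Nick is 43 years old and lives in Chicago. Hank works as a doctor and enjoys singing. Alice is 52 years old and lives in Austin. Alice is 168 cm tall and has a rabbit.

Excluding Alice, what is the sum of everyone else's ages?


Sum (excluding Alice): 105

105


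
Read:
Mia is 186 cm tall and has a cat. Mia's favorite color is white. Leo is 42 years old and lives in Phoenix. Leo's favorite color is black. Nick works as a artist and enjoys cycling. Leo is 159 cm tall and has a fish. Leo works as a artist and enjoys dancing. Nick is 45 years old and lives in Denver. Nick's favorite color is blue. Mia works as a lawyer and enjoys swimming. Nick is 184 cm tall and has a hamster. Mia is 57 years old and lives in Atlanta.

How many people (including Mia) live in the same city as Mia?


Mia lives in Atlanta. Count = 1

1


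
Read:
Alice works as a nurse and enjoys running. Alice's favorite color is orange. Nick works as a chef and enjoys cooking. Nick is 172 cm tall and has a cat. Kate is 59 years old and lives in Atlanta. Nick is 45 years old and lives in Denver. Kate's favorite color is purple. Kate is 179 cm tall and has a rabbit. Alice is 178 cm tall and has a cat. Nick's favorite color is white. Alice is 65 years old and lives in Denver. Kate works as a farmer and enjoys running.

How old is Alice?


Alice is 65 years old

65


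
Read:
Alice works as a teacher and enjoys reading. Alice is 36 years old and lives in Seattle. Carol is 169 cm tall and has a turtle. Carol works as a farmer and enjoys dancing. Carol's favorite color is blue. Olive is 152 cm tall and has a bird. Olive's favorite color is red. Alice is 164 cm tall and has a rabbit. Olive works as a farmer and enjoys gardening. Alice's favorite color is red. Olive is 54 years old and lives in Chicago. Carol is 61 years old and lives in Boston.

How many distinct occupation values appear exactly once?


Unique occupation values: 1

1


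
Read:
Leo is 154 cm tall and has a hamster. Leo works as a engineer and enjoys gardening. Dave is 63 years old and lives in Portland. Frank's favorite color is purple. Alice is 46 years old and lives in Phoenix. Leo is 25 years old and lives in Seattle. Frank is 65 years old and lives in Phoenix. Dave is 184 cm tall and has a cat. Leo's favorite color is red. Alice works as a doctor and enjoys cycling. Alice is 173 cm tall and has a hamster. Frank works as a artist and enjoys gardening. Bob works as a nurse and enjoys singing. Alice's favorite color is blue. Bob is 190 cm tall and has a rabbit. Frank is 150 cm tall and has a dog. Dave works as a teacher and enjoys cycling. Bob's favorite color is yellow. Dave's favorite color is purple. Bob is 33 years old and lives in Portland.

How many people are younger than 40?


Filter: 2

2


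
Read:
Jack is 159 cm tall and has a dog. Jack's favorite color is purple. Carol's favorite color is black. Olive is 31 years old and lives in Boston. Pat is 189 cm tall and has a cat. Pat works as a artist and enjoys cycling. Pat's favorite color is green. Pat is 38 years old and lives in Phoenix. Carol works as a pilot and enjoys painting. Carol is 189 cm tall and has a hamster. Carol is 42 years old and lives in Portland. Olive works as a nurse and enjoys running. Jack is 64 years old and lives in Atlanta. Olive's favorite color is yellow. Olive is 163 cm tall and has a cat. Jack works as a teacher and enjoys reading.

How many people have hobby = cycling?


Count: 1

1


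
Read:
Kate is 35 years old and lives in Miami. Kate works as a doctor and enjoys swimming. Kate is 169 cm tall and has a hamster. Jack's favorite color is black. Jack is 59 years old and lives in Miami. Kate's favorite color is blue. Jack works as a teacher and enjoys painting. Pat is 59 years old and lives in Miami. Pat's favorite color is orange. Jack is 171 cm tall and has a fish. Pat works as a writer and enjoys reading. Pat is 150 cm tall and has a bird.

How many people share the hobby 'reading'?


Count: 1

1


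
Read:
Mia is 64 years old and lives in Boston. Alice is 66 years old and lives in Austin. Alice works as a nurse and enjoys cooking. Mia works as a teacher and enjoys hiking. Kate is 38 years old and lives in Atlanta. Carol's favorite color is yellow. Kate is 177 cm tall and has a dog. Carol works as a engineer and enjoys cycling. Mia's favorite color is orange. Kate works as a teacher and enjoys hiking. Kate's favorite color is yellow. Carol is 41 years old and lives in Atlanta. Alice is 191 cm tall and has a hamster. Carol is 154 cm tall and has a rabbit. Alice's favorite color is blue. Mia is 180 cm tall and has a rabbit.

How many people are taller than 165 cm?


Taller than 165: 3

3
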